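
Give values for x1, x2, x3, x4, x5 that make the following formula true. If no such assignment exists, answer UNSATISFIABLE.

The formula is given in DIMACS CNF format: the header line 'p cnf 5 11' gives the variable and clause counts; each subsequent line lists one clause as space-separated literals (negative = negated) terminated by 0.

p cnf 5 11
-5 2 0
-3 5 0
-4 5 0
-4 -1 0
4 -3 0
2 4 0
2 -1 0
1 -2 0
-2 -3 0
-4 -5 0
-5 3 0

Suppose x5 = False.
Unit clause (¬x3) forces x3 = False.
Unit clause (¬x4) forces x4 = False.
Unit clause (x2) forces x2 = True.
Unit clause (x1) forces x1 = True.
All clauses are satisfied.

x1: True,  x2: True,  x3: False,  x4: False,  x5: False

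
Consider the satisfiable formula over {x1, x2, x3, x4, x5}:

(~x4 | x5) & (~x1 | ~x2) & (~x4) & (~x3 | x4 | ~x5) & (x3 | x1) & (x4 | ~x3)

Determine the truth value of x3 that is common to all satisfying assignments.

False

Suppose x3 = 1.
The clause (~x4) is unit, so x4 = 0.
Now (x4) is unsatisfied and unit — conflict.
So every satisfying assignment has x3 = False.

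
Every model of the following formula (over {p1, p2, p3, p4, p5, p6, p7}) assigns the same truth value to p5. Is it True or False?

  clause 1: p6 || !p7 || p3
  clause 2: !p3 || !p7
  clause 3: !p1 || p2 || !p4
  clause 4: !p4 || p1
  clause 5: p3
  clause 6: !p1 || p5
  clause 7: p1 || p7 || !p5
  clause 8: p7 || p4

Suppose p5 = false.
Unit clause (p3) forces p3 = true.
Unit clause (!p7) forces p7 = false.
Unit clause (!p1) forces p1 = false.
Unit clause (!p4) forces p4 = false.
Now (p4) is unsatisfied and unit — conflict.
So every satisfying assignment has p5 = True.

True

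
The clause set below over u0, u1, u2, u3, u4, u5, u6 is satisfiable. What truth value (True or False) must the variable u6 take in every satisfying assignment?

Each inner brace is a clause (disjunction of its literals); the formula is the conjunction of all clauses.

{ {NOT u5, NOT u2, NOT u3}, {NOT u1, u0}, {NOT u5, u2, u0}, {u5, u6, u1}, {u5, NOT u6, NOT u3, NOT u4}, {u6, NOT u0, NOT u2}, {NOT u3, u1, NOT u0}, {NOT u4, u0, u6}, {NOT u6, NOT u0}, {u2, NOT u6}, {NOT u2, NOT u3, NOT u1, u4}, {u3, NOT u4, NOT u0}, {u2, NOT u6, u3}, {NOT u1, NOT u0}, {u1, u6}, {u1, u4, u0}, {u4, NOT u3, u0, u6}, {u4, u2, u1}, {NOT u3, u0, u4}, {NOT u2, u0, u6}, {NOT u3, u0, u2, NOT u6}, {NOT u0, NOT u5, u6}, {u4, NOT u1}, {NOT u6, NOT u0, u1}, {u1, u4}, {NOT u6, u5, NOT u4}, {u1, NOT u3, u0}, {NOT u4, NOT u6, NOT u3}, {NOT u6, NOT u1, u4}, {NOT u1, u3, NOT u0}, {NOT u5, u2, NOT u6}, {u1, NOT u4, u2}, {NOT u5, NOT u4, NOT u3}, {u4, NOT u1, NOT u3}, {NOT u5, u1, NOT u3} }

Suppose u6 = false.
(u1) alone gives u1 = true.
(u0) alone gives u0 = true.
But (NOT u0) is also a unit clause — contradiction.
So every satisfying assignment has u6 = True.

True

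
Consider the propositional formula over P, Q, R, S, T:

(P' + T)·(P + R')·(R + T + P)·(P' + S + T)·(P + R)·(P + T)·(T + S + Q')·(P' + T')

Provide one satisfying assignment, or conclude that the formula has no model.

UNSATISFIABLE

Suppose P = 0.
Unit clause (R') forces R = 0.
Now (R) is unsatisfied and unit — conflict.
Undo P and try P = 1.
Unit clause (T) forces T = 1.
Now (T') is unsatisfied and unit — conflict.
Both values of P lead to a conflict.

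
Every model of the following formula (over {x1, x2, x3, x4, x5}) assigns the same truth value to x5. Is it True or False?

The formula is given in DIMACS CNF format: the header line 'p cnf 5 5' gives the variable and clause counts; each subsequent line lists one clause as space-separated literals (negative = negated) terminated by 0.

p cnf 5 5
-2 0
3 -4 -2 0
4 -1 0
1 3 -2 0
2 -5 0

Suppose x5 = True.
(¬x2) alone gives x2 = False.
That conflicts with the unit clause (x2).
So every satisfying assignment has x5 = False.

False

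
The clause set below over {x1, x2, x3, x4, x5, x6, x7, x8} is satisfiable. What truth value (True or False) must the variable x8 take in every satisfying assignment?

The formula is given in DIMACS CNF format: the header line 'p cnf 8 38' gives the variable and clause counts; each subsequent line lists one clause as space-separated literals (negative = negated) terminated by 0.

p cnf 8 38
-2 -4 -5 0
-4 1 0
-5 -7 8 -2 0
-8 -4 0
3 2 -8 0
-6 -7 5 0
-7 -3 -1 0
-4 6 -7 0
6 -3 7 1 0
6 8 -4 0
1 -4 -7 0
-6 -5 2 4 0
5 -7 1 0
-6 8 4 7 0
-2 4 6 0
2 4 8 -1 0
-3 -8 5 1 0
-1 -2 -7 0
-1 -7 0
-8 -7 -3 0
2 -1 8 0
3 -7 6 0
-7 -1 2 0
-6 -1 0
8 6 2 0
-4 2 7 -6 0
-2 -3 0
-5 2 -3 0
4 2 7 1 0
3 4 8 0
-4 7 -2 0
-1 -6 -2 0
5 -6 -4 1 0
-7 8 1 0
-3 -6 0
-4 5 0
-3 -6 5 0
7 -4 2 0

Suppose x8 = False.
Try x4 = False.
Unit clause (x3) forces x3 = True.
Unit clause (¬x2) forces x2 = False.
Unit clause (¬x1) forces x1 = False.
Unit clause (x6) forces x6 = True.
That conflicts with the unit clause (¬x6).
That branch fails; take x4 = True instead.
Unit clause (x1) forces x1 = True.
Unit clause (x6) forces x6 = True.
That conflicts with the unit clause (¬x6).
Neither x4 = True nor x4 = False works.
So every satisfying assignment has x8 = True.

True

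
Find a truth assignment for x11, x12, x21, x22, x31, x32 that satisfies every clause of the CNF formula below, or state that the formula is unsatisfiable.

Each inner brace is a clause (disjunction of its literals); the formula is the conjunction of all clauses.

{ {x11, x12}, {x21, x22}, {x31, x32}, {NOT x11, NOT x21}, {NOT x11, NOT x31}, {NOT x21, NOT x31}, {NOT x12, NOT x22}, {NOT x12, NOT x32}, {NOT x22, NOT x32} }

Case x11 = true:
From the singleton clause (NOT x21), x21 = false.
From the singleton clause (x22), x22 = true.
From the singleton clause (NOT x31), x31 = false.
From the singleton clause (x32), x32 = true.
That conflicts with the unit clause (NOT x32).
So x11 must be the other value — set x11 = false.
From the singleton clause (x12), x12 = true.
From the singleton clause (NOT x22), x22 = false.
From the singleton clause (x21), x21 = true.
From the singleton clause (NOT x31), x31 = false.
From the singleton clause (x32), x32 = true.
That conflicts with the unit clause (NOT x32).
Both values of x11 lead to a conflict.

UNSATISFIABLE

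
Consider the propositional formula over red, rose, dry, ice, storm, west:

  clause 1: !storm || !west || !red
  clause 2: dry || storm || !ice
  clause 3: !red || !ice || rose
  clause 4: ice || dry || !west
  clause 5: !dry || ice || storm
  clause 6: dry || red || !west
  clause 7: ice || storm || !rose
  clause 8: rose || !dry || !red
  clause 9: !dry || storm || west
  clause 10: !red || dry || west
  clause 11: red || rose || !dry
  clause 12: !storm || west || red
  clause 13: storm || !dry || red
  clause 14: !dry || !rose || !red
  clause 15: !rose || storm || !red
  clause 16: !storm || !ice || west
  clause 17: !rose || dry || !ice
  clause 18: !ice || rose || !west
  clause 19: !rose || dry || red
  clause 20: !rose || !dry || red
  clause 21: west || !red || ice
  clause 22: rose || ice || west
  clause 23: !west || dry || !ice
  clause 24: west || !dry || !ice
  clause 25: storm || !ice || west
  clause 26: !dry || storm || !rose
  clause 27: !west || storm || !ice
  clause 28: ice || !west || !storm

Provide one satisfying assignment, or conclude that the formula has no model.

UNSATISFIABLE

Try storm = false.
Try dry = true.
Unit clause (ice) forces ice = true.
Unit clause (west) forces west = true.
But (!west) is also a unit clause — contradiction.
So dry must be the other value — set dry = false.
Unit clause (!ice) forces ice = false.
Unit clause (!west) forces west = false.
Unit clause (!rose) forces rose = false.
But (rose) is also a unit clause — contradiction.
Either choice for dry ends in contradiction.
So storm must be the other value — set storm = true.
Try west = false.
Unit clause (red) forces red = true.
Unit clause (dry) forces dry = true.
Unit clause (rose) forces rose = true.
But (!rose) is also a unit clause — contradiction.
So west must be the other value — set west = true.
Unit clause (!red) forces red = false.
Unit clause (dry) forces dry = true.
Unit clause (rose) forces rose = true.
But (!rose) is also a unit clause — contradiction.
Either choice for west ends in contradiction.
Either choice for storm ends in contradiction.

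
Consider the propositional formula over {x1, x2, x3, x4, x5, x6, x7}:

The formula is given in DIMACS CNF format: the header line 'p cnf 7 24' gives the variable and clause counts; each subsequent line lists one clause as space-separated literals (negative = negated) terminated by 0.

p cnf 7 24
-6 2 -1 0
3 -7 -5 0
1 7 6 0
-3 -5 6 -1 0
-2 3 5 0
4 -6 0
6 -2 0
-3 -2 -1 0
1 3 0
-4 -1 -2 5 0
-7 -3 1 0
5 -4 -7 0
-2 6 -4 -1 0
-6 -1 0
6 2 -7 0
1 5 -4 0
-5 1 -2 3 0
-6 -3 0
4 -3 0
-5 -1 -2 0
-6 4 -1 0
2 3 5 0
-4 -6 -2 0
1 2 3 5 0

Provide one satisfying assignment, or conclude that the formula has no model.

Branch on x4: set x4 = False.
(¬x6) alone gives x6 = False.
(¬x2) alone gives x2 = False.
(¬x7) alone gives x7 = False.
(x1) alone gives x1 = True.
(¬x3) alone gives x3 = False.
(x5) alone gives x5 = True.
Every clause now holds.

x1=True,  x2=False,  x3=False,  x4=False,  x5=True,  x6=False,  x7=False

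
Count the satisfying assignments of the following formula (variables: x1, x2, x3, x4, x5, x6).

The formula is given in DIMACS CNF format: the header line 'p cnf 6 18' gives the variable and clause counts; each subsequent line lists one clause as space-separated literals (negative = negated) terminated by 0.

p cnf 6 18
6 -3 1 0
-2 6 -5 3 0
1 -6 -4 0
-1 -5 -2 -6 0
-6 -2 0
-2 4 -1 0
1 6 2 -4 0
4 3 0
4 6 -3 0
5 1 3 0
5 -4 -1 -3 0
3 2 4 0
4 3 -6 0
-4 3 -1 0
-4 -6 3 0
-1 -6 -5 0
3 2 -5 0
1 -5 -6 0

4

There are 2^6 = 64 truth assignments over (x1, x2, x3, x4, x5, x6).
Split on x2. With x2 = True, the clauses containing x2 are satisfied and ¬x2 drops from the rest; 1 of the 2^5 = 32 assignments to the other variables satisfy what remains.
With x2 = False, by the same count on the reduced clause set, 3 assignments work.
Total: 1 + 3 = 4.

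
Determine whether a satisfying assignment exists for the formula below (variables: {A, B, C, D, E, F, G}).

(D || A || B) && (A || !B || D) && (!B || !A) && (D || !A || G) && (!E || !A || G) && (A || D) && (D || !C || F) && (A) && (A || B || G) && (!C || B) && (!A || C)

The clause (A) is unit, so A = true.
The clause (!B) is unit, so B = false.
The clause (!C) is unit, so C = false.
That conflicts with the unit clause (C).
No assignment satisfies every clause.

No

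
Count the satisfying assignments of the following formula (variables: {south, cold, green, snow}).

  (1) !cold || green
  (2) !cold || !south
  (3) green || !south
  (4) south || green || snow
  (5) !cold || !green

There are 2^4 = 16 truth assignments over (south, cold, green, snow).
Check each against the 5 clauses (columns in the order south, cold, green, snow):
  F F F F  ✗ fails (south || green || snow)
  F F F T  ✓ satisfies all
  F F T F  ✓ satisfies all
  F F T T  ✓ satisfies all
  F T F F  ✗ fails (!cold || green)
  F T F T  ✗ fails (!cold || green)
  F T T F  ✗ fails (!cold || !green)
  F T T T  ✗ fails (!cold || !green)
  T F F F  ✗ fails (green || !south)
  T F F T  ✗ fails (green || !south)
  T F T F  ✓ satisfies all
  T F T T  ✓ satisfies all
  T T F F  ✗ fails (!cold || green)
  T T F T  ✗ fails (!cold || green)
  T T T F  ✗ fails (!cold || !south)
  T T T T  ✗ fails (!cold || !south)
5 of the 16 rows are models.

5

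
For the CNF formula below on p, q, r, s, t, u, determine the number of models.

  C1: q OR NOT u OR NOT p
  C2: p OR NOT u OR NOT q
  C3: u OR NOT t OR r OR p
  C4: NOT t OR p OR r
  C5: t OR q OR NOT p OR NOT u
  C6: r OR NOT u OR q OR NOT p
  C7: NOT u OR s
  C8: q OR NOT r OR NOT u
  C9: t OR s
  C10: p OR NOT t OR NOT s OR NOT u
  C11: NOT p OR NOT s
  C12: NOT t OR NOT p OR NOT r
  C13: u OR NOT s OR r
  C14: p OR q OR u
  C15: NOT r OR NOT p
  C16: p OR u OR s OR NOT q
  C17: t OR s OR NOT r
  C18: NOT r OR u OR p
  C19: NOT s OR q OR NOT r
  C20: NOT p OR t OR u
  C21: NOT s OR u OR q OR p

There are 2^6 = 64 truth assignments over (p, q, r, s, t, u).
Split on t. With t = true, the clauses containing t are satisfied and NOT t drops from the rest; 2 of the 2^5 = 32 assignments to the other variables satisfy what remains.
With t = false, by the same count on the reduced clause set, 1 assignment works.
Total: 2 + 1 = 3.

3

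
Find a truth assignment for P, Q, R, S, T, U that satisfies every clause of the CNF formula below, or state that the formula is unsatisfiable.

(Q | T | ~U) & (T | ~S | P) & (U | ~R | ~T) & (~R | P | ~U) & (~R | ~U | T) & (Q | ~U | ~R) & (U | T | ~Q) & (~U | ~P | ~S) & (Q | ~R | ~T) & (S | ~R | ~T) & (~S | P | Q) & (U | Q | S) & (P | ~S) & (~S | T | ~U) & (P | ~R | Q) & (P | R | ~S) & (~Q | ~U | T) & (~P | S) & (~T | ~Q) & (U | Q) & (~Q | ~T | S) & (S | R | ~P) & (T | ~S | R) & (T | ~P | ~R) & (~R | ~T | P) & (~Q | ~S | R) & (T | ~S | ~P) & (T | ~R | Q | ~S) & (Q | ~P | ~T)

Branch on P: set P = 0.
The clause (~S) is unit, so S = 0.
Branch on R: set R = 0.
Branch on U: set U = 1.
Branch on Q: set Q = 0.
The clause (T) is unit, so T = 1.
This assignment satisfies each clause.

P: 0; Q: 0; R: 0; S: 0; T: 1; U: 1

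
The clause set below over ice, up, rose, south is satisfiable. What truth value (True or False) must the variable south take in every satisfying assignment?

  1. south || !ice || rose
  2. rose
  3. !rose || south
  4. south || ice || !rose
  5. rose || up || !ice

Suppose south = false.
(rose) alone gives rose = true.
That conflicts with the unit clause (!rose).
So every satisfying assignment has south = True.

True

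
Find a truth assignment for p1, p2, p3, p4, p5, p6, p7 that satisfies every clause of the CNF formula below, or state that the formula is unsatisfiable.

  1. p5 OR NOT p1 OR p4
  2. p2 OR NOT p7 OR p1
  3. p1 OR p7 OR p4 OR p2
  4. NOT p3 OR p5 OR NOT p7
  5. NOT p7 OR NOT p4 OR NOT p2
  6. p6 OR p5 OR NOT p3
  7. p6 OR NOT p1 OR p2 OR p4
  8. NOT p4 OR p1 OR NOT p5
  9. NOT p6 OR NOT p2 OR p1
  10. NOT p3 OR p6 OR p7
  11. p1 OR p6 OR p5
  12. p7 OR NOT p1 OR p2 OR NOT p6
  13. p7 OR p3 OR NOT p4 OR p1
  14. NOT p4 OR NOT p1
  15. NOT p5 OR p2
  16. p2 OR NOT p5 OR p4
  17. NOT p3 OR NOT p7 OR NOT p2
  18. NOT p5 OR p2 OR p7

p1 ↦ true,  p2 ↦ true,  p3 ↦ true,  p4 ↦ false,  p5 ↦ true,  p6 ↦ true,  p7 ↦ false

Suppose p4 = false.
Suppose p5 = true.
(p2) alone gives p2 = true.
Suppose p6 = true.
(p1) alone gives p1 = true.
Suppose p3 = true.
(NOT p7) alone gives p7 = false.
All clauses are satisfied.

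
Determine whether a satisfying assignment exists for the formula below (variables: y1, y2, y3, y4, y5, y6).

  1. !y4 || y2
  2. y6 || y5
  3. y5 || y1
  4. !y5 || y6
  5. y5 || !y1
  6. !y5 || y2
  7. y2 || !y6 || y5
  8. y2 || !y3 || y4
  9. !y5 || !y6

Suppose y4 = false.
Suppose y6 = true.
From the singleton clause (!y5), y5 = false.
From the singleton clause (y1), y1 = true.
That conflicts with the unit clause (!y1).
That branch fails; take y6 = false instead.
From the singleton clause (y5), y5 = true.
That conflicts with the unit clause (!y5).
Both values of y6 lead to a conflict.
That branch fails; take y4 = true instead.
From the singleton clause (y2), y2 = true.
Suppose y6 = true.
From the singleton clause (!y5), y5 = false.
From the singleton clause (y1), y1 = true.
That conflicts with the unit clause (!y1).
That branch fails; take y6 = false instead.
From the singleton clause (y5), y5 = true.
That conflicts with the unit clause (!y5).
Both values of y6 lead to a conflict.
Both values of y4 lead to a conflict.
No assignment satisfies every clause.

Unsatisfiable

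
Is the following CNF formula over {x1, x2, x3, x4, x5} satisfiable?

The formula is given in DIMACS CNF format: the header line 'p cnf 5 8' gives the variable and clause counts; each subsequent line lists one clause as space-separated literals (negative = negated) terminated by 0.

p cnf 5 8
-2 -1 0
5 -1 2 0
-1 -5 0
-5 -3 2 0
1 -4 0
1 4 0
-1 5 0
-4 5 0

Case x2 = False:
Case x5 = True:
From the singleton clause (¬x1), x1 = False.
From the singleton clause (¬x3), x3 = False.
From the singleton clause (¬x4), x4 = False.
That conflicts with the unit clause (x4).
Undo x5 and try x5 = False.
From the singleton clause (¬x1), x1 = False.
From the singleton clause (¬x4), x4 = False.
That conflicts with the unit clause (x4).
Both values of x5 lead to a conflict.
Undo x2 and try x2 = True.
From the singleton clause (¬x1), x1 = False.
From the singleton clause (¬x4), x4 = False.
That conflicts with the unit clause (x4).
Both values of x2 lead to a conflict.
No assignment satisfies every clause.

Unsatisfiable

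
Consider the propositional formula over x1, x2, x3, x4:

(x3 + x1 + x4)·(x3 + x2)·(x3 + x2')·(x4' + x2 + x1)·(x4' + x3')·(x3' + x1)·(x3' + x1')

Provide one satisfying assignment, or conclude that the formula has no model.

UNSATISFIABLE

Case x3 = 1:
The clause (x4') is unit, so x4 = 0.
The clause (x1) is unit, so x1 = 1.
That conflicts with the unit clause (x1').
Backtrack on x3: now try x3 = 0.
The clause (x2) is unit, so x2 = 1.
That conflicts with the unit clause (x2').
Both values of x3 lead to a conflict.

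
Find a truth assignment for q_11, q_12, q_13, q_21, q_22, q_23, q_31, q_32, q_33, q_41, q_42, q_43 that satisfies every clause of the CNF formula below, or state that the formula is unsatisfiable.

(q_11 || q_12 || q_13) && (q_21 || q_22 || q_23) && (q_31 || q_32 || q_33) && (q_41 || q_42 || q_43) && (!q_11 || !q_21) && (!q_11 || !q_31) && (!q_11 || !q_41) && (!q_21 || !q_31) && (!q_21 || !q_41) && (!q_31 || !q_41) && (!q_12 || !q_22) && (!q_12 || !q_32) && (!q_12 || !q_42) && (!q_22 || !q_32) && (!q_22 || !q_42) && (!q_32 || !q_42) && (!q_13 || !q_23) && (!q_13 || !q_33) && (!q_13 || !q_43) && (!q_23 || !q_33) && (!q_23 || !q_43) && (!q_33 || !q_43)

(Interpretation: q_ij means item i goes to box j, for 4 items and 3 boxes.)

UNSATISFIABLE

Suppose q_11 = false.
Suppose q_12 = true.
The clause (!q_22) is unit, so q_22 = false.
The clause (!q_32) is unit, so q_32 = false.
The clause (!q_42) is unit, so q_42 = false.
Suppose q_21 = true.
The clause (!q_31) is unit, so q_31 = false.
The clause (q_33) is unit, so q_33 = true.
The clause (!q_41) is unit, so q_41 = false.
The clause (q_43) is unit, so q_43 = true.
But (!q_43) is also a unit clause — contradiction.
That branch fails; take q_21 = false instead.
The clause (q_23) is unit, so q_23 = true.
The clause (!q_13) is unit, so q_13 = false.
The clause (!q_33) is unit, so q_33 = false.
The clause (q_31) is unit, so q_31 = true.
The clause (!q_41) is unit, so q_41 = false.
The clause (q_43) is unit, so q_43 = true.
But (!q_43) is also a unit clause — contradiction.
Neither q_21 = true nor q_21 = false works.
That branch fails; take q_12 = false instead.
The clause (q_13) is unit, so q_13 = true.
The clause (!q_23) is unit, so q_23 = false.
The clause (!q_33) is unit, so q_33 = false.
The clause (!q_43) is unit, so q_43 = false.
Suppose q_21 = true.
The clause (!q_31) is unit, so q_31 = false.
The clause (q_32) is unit, so q_32 = true.
The clause (!q_41) is unit, so q_41 = false.
The clause (q_42) is unit, so q_42 = true.
But (!q_42) is also a unit clause — contradiction.
That branch fails; take q_21 = false instead.
The clause (q_22) is unit, so q_22 = true.
The clause (!q_32) is unit, so q_32 = false.
The clause (q_31) is unit, so q_31 = true.
The clause (!q_41) is unit, so q_41 = false.
The clause (q_42) is unit, so q_42 = true.
But (!q_42) is also a unit clause — contradiction.
Neither q_21 = true nor q_21 = false works.
Neither q_12 = true nor q_12 = false works.
That branch fails; take q_11 = true instead.
The clause (!q_21) is unit, so q_21 = false.
The clause (!q_31) is unit, so q_31 = false.
The clause (!q_41) is unit, so q_41 = false.
Suppose q_22 = true.
The clause (!q_12) is unit, so q_12 = false.
The clause (!q_32) is unit, so q_32 = false.
The clause (q_33) is unit, so q_33 = true.
The clause (!q_42) is unit, so q_42 = false.
The clause (q_43) is unit, so q_43 = true.
But (!q_43) is also a unit clause — contradiction.
That branch fails; take q_22 = false instead.
The clause (q_23) is unit, so q_23 = true.
The clause (!q_13) is unit, so q_13 = false.
The clause (!q_33) is unit, so q_33 = false.
The clause (q_32) is unit, so q_32 = true.
The clause (!q_12) is unit, so q_12 = false.
The clause (!q_42) is unit, so q_42 = false.
The clause (q_43) is unit, so q_43 = true.
But (!q_43) is also a unit clause — contradiction.
Neither q_22 = true nor q_22 = false works.
Neither q_11 = true nor q_11 = false works.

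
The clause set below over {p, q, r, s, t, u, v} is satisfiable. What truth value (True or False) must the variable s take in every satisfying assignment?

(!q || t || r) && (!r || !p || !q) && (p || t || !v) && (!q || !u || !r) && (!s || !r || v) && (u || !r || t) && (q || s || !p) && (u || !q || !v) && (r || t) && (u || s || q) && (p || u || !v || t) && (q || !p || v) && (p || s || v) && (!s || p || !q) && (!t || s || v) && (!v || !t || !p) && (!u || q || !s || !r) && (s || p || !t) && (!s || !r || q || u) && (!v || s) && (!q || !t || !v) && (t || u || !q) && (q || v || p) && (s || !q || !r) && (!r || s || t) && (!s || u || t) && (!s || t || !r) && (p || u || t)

Suppose s = false.
Unit clause (!v) forces v = false.
Unit clause (p) forces p = true.
Unit clause (q) forces q = true.
Unit clause (!r) forces r = false.
Unit clause (t) forces t = true.
Now (!t) is unsatisfied and unit — conflict.
So every satisfying assignment has s = True.

True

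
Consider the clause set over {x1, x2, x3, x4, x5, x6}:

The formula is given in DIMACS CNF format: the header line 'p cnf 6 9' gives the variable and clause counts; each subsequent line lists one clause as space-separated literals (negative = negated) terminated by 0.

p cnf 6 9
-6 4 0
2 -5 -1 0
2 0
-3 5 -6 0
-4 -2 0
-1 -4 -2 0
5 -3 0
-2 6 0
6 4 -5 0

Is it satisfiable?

Unit clause (x2) forces x2 = True.
Unit clause (¬x4) forces x4 = False.
Unit clause (¬x6) forces x6 = False.
That conflicts with the unit clause (x6).
No assignment satisfies every clause.

Unsatisfiable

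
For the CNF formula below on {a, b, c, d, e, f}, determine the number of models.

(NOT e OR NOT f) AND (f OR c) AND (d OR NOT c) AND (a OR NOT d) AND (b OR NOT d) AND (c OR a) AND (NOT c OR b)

6

There are 2^6 = 64 truth assignments over (a, b, c, d, e, f).
Split on e. With e = true, the clauses containing e are satisfied and NOT e drops from the rest; 1 of the 2^5 = 32 assignments to the other variables satisfy what remains.
With e = false, by the same count on the reduced clause set, 5 assignments work.
(One model: a=T, b=F, c=F, d=F, e=F, f=T.)
Total: 1 + 5 = 6.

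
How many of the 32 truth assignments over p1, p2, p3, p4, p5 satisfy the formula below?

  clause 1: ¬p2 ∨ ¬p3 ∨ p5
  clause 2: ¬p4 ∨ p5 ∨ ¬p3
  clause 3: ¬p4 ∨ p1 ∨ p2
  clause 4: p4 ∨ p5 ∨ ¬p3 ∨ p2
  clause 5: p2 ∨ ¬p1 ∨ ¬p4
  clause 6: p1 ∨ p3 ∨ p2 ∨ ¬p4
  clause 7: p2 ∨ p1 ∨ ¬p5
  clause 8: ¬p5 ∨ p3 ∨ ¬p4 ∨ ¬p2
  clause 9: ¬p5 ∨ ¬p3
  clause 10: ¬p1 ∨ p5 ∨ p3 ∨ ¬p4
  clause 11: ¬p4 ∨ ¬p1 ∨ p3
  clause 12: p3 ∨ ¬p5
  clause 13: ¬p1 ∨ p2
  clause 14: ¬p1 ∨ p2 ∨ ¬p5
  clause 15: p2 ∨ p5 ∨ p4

3

There are 2^5 = 32 truth assignments over (p1, p2, p3, p4, p5).
Split on p2. With p2 = True, the clauses containing p2 are satisfied and ¬p2 drops from the rest; 3 of the 2^4 = 16 assignments to the other variables satisfy what remains.
With p2 = False, by the same count on the reduced clause set, 0 assignments work.
Total: 3 + 0 = 3.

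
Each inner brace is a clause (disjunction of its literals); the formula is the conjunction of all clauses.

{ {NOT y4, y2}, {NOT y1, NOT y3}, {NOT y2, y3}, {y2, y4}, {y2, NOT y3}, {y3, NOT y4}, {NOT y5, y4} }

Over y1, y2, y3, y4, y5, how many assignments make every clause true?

3

There are 2^5 = 32 truth assignments over (y1, y2, y3, y4, y5).
Split on y4. With y4 = true, the clauses containing y4 are satisfied and NOT y4 drops from the rest; 2 of the 2^4 = 16 assignments to the other variables satisfy what remains.
With y4 = false, by the same count on the reduced clause set, 1 assignment works.
Total: 2 + 1 = 3.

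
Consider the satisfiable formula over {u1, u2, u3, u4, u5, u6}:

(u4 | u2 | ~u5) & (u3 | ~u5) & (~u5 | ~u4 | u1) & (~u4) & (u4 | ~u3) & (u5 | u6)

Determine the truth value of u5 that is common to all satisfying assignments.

False

Suppose u5 = 1.
The clause (u3) is unit, so u3 = 1.
The clause (~u4) is unit, so u4 = 0.
That conflicts with the unit clause (u4).
So every satisfying assignment has u5 = False.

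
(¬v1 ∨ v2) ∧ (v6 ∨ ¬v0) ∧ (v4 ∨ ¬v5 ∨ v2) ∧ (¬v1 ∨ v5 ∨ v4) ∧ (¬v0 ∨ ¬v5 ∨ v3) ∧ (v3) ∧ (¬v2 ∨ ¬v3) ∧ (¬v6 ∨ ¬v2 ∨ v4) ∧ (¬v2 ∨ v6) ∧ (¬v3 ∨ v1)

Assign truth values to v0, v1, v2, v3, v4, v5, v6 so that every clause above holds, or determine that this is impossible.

UNSATISFIABLE

Unit clause (v3) forces v3 = True.
Unit clause (¬v2) forces v2 = False.
Unit clause (¬v1) forces v1 = False.
Now (v1) is unsatisfied and unit — conflict.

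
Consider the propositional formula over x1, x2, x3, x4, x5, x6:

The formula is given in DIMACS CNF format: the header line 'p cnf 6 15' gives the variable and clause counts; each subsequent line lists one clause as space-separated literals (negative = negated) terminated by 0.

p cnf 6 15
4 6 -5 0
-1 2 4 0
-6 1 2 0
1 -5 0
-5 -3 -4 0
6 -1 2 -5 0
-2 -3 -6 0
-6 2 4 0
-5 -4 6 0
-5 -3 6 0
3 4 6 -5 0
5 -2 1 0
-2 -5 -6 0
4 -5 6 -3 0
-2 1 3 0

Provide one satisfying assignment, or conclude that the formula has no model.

Suppose x1 = True.
Suppose x2 = False.
(x4) alone gives x4 = True.
Suppose x5 = False.
All clauses hold; x3, x6 can take either value.

x1 ↦ True, x2 ↦ False, x3 ↦ True, x4 ↦ True, x5 ↦ False, x6 ↦ False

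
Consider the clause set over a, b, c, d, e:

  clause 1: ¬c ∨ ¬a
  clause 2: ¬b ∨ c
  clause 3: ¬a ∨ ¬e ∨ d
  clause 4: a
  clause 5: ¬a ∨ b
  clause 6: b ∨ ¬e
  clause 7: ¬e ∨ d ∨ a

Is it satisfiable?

No, unsatisfiable

From the singleton clause (a), a = True.
From the singleton clause (¬c), c = False.
From the singleton clause (¬b), b = False.
Now (b) is unsatisfied and unit — conflict.
No assignment satisfies every clause.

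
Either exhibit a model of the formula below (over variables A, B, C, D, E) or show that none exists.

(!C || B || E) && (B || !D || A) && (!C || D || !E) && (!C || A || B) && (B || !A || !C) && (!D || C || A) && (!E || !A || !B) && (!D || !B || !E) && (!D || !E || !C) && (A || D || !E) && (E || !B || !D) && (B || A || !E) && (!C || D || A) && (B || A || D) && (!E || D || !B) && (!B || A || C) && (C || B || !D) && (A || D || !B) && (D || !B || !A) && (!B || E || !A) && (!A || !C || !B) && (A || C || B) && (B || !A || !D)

A ↦ true; B ↦ false; C ↦ false; D ↦ false; E ↦ true

Branch on C: set C = false.
Branch on D: set D = false.
Branch on A: set A = true.
From the singleton clause (!B), B = false.
All clauses hold; E can take either value.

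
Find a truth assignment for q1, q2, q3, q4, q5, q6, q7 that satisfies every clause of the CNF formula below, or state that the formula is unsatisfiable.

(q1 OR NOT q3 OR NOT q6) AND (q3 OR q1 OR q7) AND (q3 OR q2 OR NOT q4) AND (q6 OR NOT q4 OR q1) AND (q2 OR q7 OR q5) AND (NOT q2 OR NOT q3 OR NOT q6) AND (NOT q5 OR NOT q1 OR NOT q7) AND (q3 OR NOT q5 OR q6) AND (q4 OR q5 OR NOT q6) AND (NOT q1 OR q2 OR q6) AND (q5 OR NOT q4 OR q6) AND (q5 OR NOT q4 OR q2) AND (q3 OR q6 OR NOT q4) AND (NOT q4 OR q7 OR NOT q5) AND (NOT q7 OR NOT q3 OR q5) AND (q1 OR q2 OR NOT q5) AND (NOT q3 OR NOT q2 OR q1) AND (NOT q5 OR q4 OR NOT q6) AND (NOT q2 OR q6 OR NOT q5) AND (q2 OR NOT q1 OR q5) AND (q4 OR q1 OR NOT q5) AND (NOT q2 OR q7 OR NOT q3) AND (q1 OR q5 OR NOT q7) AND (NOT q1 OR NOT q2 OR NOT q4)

Try q1 = false.
Try q3 = false.
The clause (q7) is unit, so q7 = true.
The clause (q5) is unit, so q5 = true.
The clause (q6) is unit, so q6 = true.
The clause (q2) is unit, so q2 = true.
The clause (q4) is unit, so q4 = true.
Every clause now holds.

q1=false; q2=true; q3=false; q4=true; q5=true; q6=true; q7=true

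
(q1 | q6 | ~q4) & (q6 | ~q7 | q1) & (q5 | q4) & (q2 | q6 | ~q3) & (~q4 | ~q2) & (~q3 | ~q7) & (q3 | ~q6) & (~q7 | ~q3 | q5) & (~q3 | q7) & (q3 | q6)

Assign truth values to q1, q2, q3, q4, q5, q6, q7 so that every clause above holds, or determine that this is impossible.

Suppose q5 = 1.
Suppose q4 = 0.
Suppose q3 = 0.
From the singleton clause (~q6), q6 = 0.
Now (q6) is unsatisfied and unit — conflict.
Backtrack on q3: now try q3 = 1.
From the singleton clause (~q7), q7 = 0.
Now (q7) is unsatisfied and unit — conflict.
Either choice for q3 ends in contradiction.
Backtrack on q4: now try q4 = 1.
From the singleton clause (~q2), q2 = 0.
Suppose q1 = 1.
Suppose q6 = 1.
From the singleton clause (q3), q3 = 1.
From the singleton clause (~q7), q7 = 0.
Now (q7) is unsatisfied and unit — conflict.
Backtrack on q6: now try q6 = 0.
From the singleton clause (~q3), q3 = 0.
Now (q3) is unsatisfied and unit — conflict.
Either choice for q6 ends in contradiction.
Backtrack on q1: now try q1 = 0.
From the singleton clause (q6), q6 = 1.
From the singleton clause (q3), q3 = 1.
From the singleton clause (~q7), q7 = 0.
Now (q7) is unsatisfied and unit — conflict.
Either choice for q1 ends in contradiction.
Either choice for q4 ends in contradiction.
Backtrack on q5: now try q5 = 0.
From the singleton clause (q4), q4 = 1.
From the singleton clause (~q2), q2 = 0.
Suppose q1 = 1.
Suppose q6 = 1.
From the singleton clause (q3), q3 = 1.
From the singleton clause (~q7), q7 = 0.
Now (q7) is unsatisfied and unit — conflict.
Backtrack on q6: now try q6 = 0.
From the singleton clause (~q3), q3 = 0.
Now (q3) is unsatisfied and unit — conflict.
Either choice for q6 ends in contradiction.
Backtrack on q1: now try q1 = 0.
From the singleton clause (q6), q6 = 1.
From the singleton clause (q3), q3 = 1.
From the singleton clause (~q7), q7 = 0.
Now (q7) is unsatisfied and unit — conflict.
Either choice for q1 ends in contradiction.
Either choice for q5 ends in contradiction.

UNSATISFIABLE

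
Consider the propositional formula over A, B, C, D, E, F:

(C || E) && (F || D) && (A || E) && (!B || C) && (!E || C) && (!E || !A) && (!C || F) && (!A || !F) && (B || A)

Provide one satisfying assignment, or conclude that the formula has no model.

Try C = true.
(F) alone gives F = true.
(!A) alone gives A = false.
(E) alone gives E = true.
(B) alone gives B = true.
All clauses hold; D can take either value.

A=false, B=true, C=true, D=true, E=true, F=true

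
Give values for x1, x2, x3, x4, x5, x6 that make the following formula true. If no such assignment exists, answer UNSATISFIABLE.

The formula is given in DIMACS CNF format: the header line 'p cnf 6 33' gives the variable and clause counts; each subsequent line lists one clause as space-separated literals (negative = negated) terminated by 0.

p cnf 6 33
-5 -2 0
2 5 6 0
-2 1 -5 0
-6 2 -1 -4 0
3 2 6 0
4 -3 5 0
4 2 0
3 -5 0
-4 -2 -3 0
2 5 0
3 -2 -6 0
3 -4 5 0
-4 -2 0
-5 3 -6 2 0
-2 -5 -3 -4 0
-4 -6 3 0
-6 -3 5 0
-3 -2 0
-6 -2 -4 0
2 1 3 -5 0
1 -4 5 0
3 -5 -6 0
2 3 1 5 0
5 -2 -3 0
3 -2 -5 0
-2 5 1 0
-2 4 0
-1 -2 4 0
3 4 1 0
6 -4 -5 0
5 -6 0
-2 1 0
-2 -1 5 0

Suppose x5 = True.
From the singleton clause (¬x2), x2 = False.
From the singleton clause (x4), x4 = True.
From the singleton clause (x3), x3 = True.
From the singleton clause (x6), x6 = True.
From the singleton clause (¬x1), x1 = False.
All clauses are satisfied.

x1=False; x2=False; x3=True; x4=True; x5=True; x6=True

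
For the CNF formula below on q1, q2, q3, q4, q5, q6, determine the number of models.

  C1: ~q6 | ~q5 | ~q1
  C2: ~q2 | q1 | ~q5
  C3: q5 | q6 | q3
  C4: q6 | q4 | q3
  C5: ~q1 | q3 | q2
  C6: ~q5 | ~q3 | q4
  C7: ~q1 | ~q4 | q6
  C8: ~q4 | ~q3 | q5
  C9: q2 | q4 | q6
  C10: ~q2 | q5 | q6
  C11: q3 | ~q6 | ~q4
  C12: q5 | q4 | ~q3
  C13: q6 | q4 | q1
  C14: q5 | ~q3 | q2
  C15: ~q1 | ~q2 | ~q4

There are 2^6 = 64 truth assignments over (q1, q2, q3, q4, q5, q6).
Split on q5. With q5 = 1, the clauses containing q5 are satisfied and ~q5 drops from the rest; 4 of the 2^5 = 32 assignments to the other variables satisfy what remains.
With q5 = 0, by the same count on the reduced clause set, 3 assignments work.
(One model: q1=F, q2=F, q3=F, q4=F, q5=F, q6=T.)
Total: 4 + 3 = 7.

7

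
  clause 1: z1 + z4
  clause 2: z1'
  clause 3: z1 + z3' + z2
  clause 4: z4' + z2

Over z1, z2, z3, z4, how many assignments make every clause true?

There are 2^4 = 16 truth assignments over (z1, z2, z3, z4).
Check each against the 4 clauses (columns in the order z1, z2, z3, z4):
  F F F F  ✗ fails (z1 + z4)
  F F F T  ✗ fails (z4' + z2)
  F F T F  ✗ fails (z1 + z4)
  F F T T  ✗ fails (z1 + z3' + z2)
  F T F F  ✗ fails (z1 + z4)
  F T F T  ✓ satisfies all
  F T T F  ✗ fails (z1 + z4)
  F T T T  ✓ satisfies all
  T F F F  ✗ fails (z1')
  T F F T  ✗ fails (z1')
  T F T F  ✗ fails (z1')
  T F T T  ✗ fails (z1')
  T T F F  ✗ fails (z1')
  T T F T  ✗ fails (z1')
  T T T F  ✗ fails (z1')
  T T T T  ✗ fails (z1')
2 of the 16 rows are models.

2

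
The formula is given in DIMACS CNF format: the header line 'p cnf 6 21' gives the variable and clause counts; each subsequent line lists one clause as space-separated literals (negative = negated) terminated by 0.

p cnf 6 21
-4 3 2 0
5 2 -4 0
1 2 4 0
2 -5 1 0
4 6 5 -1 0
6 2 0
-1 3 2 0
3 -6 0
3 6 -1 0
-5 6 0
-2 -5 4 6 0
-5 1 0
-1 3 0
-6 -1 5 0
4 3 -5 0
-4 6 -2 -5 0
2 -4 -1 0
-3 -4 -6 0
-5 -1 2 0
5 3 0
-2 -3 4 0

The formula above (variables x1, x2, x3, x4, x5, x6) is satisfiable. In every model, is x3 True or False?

Suppose x3 = False.
Unit clause (¬x6) forces x6 = False.
Unit clause (x2) forces x2 = True.
Unit clause (¬x1) forces x1 = False.
Unit clause (¬x5) forces x5 = False.
That conflicts with the unit clause (x5).
So every satisfying assignment has x3 = True.

True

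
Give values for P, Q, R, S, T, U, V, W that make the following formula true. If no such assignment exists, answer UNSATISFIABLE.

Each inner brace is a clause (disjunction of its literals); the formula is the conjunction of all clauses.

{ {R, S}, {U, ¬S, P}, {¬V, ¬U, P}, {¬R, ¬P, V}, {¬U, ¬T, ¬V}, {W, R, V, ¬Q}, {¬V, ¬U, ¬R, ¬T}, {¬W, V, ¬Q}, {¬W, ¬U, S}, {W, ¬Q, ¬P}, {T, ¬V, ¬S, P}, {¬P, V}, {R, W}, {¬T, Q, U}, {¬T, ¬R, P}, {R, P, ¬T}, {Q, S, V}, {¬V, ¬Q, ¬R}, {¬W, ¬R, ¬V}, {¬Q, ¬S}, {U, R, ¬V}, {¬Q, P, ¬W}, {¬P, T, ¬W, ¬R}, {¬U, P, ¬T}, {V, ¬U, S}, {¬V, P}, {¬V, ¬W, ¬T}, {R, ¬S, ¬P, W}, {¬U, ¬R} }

P: False,  Q: True,  R: True,  S: False,  T: False,  U: False,  V: False,  W: False

Case R = True:
The clause (¬U) is unit, so U = False.
Case S = False:
Case P = False:
The clause (¬T) is unit, so T = False.
The clause (¬V) is unit, so V = False.
The clause (Q) is unit, so Q = True.
The clause (¬W) is unit, so W = False.
All clauses are satisfied.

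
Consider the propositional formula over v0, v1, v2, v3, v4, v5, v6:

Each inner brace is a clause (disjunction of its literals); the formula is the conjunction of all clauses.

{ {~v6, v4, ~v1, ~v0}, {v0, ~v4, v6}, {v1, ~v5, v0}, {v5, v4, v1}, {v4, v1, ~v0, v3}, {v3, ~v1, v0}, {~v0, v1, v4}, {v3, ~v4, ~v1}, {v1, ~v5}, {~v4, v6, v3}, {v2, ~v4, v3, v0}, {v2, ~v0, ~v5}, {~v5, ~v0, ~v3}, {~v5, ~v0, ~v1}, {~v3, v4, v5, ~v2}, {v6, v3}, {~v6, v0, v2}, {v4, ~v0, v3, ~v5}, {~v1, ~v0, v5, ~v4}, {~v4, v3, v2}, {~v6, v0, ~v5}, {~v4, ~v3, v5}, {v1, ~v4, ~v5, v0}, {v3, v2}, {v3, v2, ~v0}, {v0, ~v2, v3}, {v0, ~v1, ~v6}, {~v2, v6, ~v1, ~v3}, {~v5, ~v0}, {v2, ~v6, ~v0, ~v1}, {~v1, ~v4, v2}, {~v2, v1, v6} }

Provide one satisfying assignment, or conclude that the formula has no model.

v0 ↦ 1, v1 ↦ 0, v2 ↦ 1, v3 ↦ 0, v4 ↦ 1, v5 ↦ 0, v6 ↦ 1

Try v1 = 0.
The clause (~v5) is unit, so v5 = 0.
The clause (v4) is unit, so v4 = 1.
The clause (~v3) is unit, so v3 = 0.
The clause (v6) is unit, so v6 = 1.
The clause (v2) is unit, so v2 = 1.
The clause (v0) is unit, so v0 = 1.
Every clause now holds.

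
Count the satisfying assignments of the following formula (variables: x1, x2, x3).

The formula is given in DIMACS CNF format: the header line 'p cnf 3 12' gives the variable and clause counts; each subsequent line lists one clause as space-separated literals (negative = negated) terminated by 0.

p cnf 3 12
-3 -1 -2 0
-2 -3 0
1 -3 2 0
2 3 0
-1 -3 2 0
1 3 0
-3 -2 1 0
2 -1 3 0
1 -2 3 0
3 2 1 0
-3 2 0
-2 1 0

There are 2^3 = 8 truth assignments over (x1, x2, x3).
Check each against the 12 clauses (columns in the order x1, x2, x3):
  F F F  ✗ fails (x2 ∨ x3)
  F F T  ✗ fails (x1 ∨ ¬x3 ∨ x2)
  F T F  ✗ fails (x1 ∨ x3)
  F T T  ✗ fails (¬x2 ∨ ¬x3)
  T F F  ✗ fails (x2 ∨ x3)
  T F T  ✗ fails (¬x1 ∨ ¬x3 ∨ x2)
  T T F  ✓ satisfies all
  T T T  ✗ fails (¬x3 ∨ ¬x1 ∨ ¬x2)
1 of the 8 rows is a model.

1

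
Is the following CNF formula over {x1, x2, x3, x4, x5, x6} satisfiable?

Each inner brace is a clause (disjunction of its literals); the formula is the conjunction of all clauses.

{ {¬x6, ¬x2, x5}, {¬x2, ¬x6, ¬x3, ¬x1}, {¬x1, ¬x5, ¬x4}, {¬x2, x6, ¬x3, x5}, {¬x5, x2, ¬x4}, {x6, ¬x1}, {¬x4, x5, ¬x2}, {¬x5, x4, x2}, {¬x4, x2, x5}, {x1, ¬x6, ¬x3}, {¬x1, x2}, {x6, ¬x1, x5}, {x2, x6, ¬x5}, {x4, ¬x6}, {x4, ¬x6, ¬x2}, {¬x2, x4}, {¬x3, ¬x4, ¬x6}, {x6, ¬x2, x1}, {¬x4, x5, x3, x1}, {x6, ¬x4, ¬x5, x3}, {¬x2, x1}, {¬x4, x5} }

Branch on x6: set x6 = False.
(¬x1) alone gives x1 = False.
(¬x2) alone gives x2 = False.
(¬x5) alone gives x5 = False.
(¬x4) alone gives x4 = False.
All clauses hold; x3 can take either value.
A satisfying assignment: x1: False; x2: False; x3: True; x4: False; x5: False; x6: False.

Yes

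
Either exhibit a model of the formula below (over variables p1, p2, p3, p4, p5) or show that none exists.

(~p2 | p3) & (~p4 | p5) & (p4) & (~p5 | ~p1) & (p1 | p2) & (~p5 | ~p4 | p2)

p1: 0; p2: 1; p3: 1; p4: 1; p5: 1

Unit clause (p4) forces p4 = 1.
Unit clause (p5) forces p5 = 1.
Unit clause (~p1) forces p1 = 0.
Unit clause (p2) forces p2 = 1.
Unit clause (p3) forces p3 = 1.
This assignment satisfies each clause.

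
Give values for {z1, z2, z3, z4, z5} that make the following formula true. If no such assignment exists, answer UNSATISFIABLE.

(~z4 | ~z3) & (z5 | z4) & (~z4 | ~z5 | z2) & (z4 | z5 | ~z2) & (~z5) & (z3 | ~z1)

Unit clause (~z5) forces z5 = 0.
Unit clause (z4) forces z4 = 1.
Unit clause (~z3) forces z3 = 0.
Unit clause (~z1) forces z1 = 0.
No clause remains; z2 is free.

z1=0, z2=1, z3=0, z4=1, z5=0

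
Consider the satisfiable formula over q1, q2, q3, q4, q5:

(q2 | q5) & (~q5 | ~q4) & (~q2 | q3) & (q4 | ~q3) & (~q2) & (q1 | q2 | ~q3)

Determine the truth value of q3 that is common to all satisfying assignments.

Suppose q3 = 1.
Unit clause (q4) forces q4 = 1.
Unit clause (~q5) forces q5 = 0.
Unit clause (q2) forces q2 = 1.
But (~q2) is also a unit clause — contradiction.
So every satisfying assignment has q3 = False.

False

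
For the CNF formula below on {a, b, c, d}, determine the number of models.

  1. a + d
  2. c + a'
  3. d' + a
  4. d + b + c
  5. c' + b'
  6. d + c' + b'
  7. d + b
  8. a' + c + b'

1

There are 2^4 = 16 truth assignments over (a, b, c, d).
Check each against the 8 clauses (columns in the order a, b, c, d):
  F F F F  ✗ fails (a + d)
  F F F T  ✗ fails (d' + a)
  F F T F  ✗ fails (a + d)
  F F T T  ✗ fails (d' + a)
  F T F F  ✗ fails (a + d)
  F T F T  ✗ fails (d' + a)
  F T T F  ✗ fails (a + d)
  F T T T  ✗ fails (d' + a)
  T F F F  ✗ fails (c + a')
  T F F T  ✗ fails (c + a')
  T F T F  ✗ fails (d + b)
  T F T T  ✓ satisfies all
  T T F F  ✗ fails (c + a')
  T T F T  ✗ fails (c + a')
  T T T F  ✗ fails (c' + b')
  T T T T  ✗ fails (c' + b')
1 of the 16 rows is a model.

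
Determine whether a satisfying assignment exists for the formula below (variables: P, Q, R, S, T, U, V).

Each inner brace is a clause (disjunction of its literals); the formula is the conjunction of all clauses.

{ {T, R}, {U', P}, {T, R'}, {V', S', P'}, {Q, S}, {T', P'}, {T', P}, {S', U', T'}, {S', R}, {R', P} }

Try T = 1.
The clause (P') is unit, so P = 0.
Now (P) is unsatisfied and unit — conflict.
Backtrack on T: now try T = 0.
The clause (R) is unit, so R = 1.
Now (R') is unsatisfied and unit — conflict.
Either choice for T ends in contradiction.
No assignment satisfies every clause.

Unsatisfiable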